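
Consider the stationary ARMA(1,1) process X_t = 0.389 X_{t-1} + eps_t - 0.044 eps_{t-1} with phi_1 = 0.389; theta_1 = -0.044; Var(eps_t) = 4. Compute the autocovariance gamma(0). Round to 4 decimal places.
\gamma(0) = 4.5610

Multiply the model equation by X_{t-k} and take expectations. With theta_0 = psi_0 = 1 and psi_j the MA(infinity) weights, this gives
  gamma(k) - sum_i phi_i gamma(k-i) = c_k,
  c_k = sigma^2 * sum_{j=k..q} theta_j psi_{j-k}   (c_k = 0 for k > q),
using gamma(-m) = gamma(m).
psi-weights needed (psi_j = theta_j + sum_i phi_i psi_{j-i}):
  psi_1 = theta_1 + phi_1 = -0.044 + (0.389) = 0.345
Right-hand sides:
  c_0 = sigma^2 (1 + theta_1 psi_1) = 4 * (1 + (-0.044)(0.345)) = 4 * 0.98482 = 3.93928
  c_1 = sigma^2 theta_1 = 4 * (-0.044) = -0.176
  c_2 = 0
Equations for k = 0 and k = 1 (AR order 1):
  gamma(0) = phi_1 gamma(1) + c_0
  gamma(1) = phi_1 gamma(0) + c_1
Substituting the second into the first: gamma(0) (1 - phi_1^2) = c_0 + phi_1 c_1, so
  gamma(0) = (c_0 + phi_1 c_1) / (1 - phi_1^2) = (3.93928 + (0.389)(-0.176)) / (1 - (0.389)^2) = 3.870816 / 0.848679 = 4.560989.
Therefore gamma(0) = 4.5610 (to 4 decimal places).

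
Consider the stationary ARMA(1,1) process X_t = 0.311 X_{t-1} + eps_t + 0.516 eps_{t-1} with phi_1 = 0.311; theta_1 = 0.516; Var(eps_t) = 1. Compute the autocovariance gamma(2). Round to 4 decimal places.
\gamma(2) = 0.3304

Multiply the model equation by X_{t-k} and take expectations. With theta_0 = psi_0 = 1 and psi_j the MA(infinity) weights, this gives
  gamma(k) - sum_i phi_i gamma(k-i) = c_k,
  c_k = sigma^2 * sum_{j=k..q} theta_j psi_{j-k}   (c_k = 0 for k > q),
using gamma(-m) = gamma(m).
psi-weights needed (psi_j = theta_j + sum_i phi_i psi_{j-i}):
  psi_1 = theta_1 + phi_1 = 0.516 + (0.311) = 0.827
Right-hand sides:
  c_0 = sigma^2 (1 + theta_1 psi_1) = 1 * (1 + (0.516)(0.827)) = 1 * 1.426732 = 1.426732
  c_1 = sigma^2 theta_1 = 1 * (0.516) = 0.516
  c_2 = 0
Equations for k = 0 and k = 1 (AR order 1):
  gamma(0) = phi_1 gamma(1) + c_0
  gamma(1) = phi_1 gamma(0) + c_1
Substituting the second into the first: gamma(0) (1 - phi_1^2) = c_0 + phi_1 c_1, so
  gamma(0) = (c_0 + phi_1 c_1) / (1 - phi_1^2) = (1.426732 + (0.311)(0.516)) / (1 - (0.311)^2) = 1.587208 / 0.903279 = 1.757163.
  gamma(1) = phi_1 gamma(0) + c_1 = (0.311)(1.757163) + (0.516) = 1.062478.
For k = 2 (> q): gamma(2) = phi_1 gamma(1) = (0.311)(1.062478) = 0.330431.
Therefore gamma(2) = 0.3304 (to 4 decimal places).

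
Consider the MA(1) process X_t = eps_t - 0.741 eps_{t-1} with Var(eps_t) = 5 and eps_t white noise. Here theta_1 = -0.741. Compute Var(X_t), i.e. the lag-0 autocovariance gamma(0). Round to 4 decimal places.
\gamma(0) = 7.7454

For an MA(q) process X_t = eps_t + sum_i theta_i eps_{t-i} with
Var(eps_t) = sigma^2, the variance is
  gamma(0) = sigma^2 * (1 + sum_i theta_i^2).
  sum_i theta_i^2 = (-0.741)^2 = 0.549081.
  gamma(0) = 5 * (1 + 0.549081) = 5 * 1.549081 = 7.745405, which rounds to 7.7454.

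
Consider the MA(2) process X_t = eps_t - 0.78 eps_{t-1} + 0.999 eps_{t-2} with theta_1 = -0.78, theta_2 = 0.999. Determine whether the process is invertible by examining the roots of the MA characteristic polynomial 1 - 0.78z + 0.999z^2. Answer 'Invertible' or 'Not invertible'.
\text{Invertible}

The MA(q) characteristic polynomial is P(z) = 1 - 0.78z + 0.999z^2.
Invertibility requires all roots to lie outside the unit circle, i.e. |z| > 1 for every root.
Set 1 + (-0.78) z + (0.999) z^2 = 0, i.e. a z^2 + b z + c = 0 with a = 0.999, b = -0.78, c = 1.
Discriminant D = b^2 - 4ac = (-0.78)^2 - 4*(0.999)*1 = 0.6084 - (3.996) = -3.3876.
D < 0, so the roots are the complex-conjugate pair z = (-b +/- i sqrt(-D)) / (2a) = 0.3904 +/- 0.9212i.
For a conjugate pair |z|^2 = z * conj(z) = (product of roots) = c/a = 1/(0.999) = 1.001001, so |z| = sqrt(1.001001) = 1.0005 for both roots.
Moduli of all roots: 1.0005, 1.0005.
All moduli strictly greater than 1? Yes.
Verdict: Invertible.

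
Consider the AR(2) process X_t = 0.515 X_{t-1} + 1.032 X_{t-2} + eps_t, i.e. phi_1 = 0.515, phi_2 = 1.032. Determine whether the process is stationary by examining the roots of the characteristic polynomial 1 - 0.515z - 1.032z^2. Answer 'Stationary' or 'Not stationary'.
\text{Not stationary}

The AR(p) characteristic polynomial is P(z) = 1 - 0.515z - 1.032z^2.
Stationarity requires all roots to lie outside the unit circle, i.e. |z| > 1 for every root.
Set 1 + (-0.515) z + (-1.032) z^2 = 0, i.e. a z^2 + b z + c = 0 with a = -1.032, b = -0.515, c = 1.
Discriminant D = b^2 - 4ac = (-0.515)^2 - 4*(-1.032)*1 = 0.265225 - (-4.128) = 4.393225.
D >= 0, so the roots are real: z = (-b +/- sqrt(D)) / (2a) = (0.515 +/- 2.096002) / (-2.064).
  z_1 = (0.515 + 2.096002) / (-2.064) = -1.265,   |z_1| = 1.265.
  z_2 = (0.515 - 2.096002) / (-2.064) = 0.766,   |z_2| = 0.766.
Moduli of all roots: 1.2650, 0.7660.
All moduli strictly greater than 1? No.
Verdict: Not stationary.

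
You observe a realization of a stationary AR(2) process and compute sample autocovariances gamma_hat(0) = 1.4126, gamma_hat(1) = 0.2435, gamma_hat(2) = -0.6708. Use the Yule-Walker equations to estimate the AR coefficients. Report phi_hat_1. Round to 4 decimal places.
\hat\phi_{1} = 0.2620

The Yule-Walker equations for an AR(p) process read, in matrix form,
  Gamma_p phi = r_p,   with   (Gamma_p)_{ij} = gamma(|i - j|),
                       (r_p)_i = gamma(i),   i,j = 1..p.
Substitute the sample gammas (Toeplitz matrix and right-hand side of size 2):
  Gamma_p = [[1.4126, 0.2435], [0.2435, 1.4126]]
  r_p     = [0.2435, -0.6708]
Written out:
  1.4126 phi_1 + 0.2435 phi_2 = 0.2435
  0.2435 phi_1 + 1.4126 phi_2 = -0.6708
Solve by Cramer's rule:
  det = gamma(0)^2 - gamma(1)^2 = (1.4126)^2 - (0.2435)^2 = 1.99543876 - 0.05929225 = 1.93614651
  phi_hat_1 = [gamma(1) gamma(0) - gamma(1) gamma(2)] / det = [(0.2435)(1.4126) - (0.2435)(-0.6708)] / 1.93614651 = 0.5073079 / 1.93614651 = 0.262
  phi_hat_2 = [gamma(0) gamma(2) - gamma(1)^2] / det = [(1.4126)(-0.6708) - (0.2435)^2] / 1.93614651 = -1.00686433 / 1.93614651 = -0.52
So phi_hat = [0.2620, -0.5200].
Therefore phi_hat_1 = 0.2620.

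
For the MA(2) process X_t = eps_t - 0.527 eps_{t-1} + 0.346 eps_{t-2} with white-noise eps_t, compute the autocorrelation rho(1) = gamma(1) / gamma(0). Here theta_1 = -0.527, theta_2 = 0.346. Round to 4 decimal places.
\rho(1) = -0.5076

For an MA(q) process with theta_0 = 1, the autocovariance is
  gamma(k) = sigma^2 * sum_{i=0..q-k} theta_i * theta_{i+k},
and rho(k) = gamma(k) / gamma(0). Sigma^2 cancels.
  numerator   = (1)*(-0.527) + (-0.527)*(0.346) = -0.709342.
  denominator = (1)^2 + (-0.527)^2 + (0.346)^2 = 1.397445.
  rho(1) = -0.709342 / 1.397445 = -0.5076.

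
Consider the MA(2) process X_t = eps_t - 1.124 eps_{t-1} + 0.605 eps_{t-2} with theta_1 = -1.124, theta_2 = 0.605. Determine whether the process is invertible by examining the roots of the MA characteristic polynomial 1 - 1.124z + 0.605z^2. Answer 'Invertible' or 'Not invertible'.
\text{Invertible}

The MA(q) characteristic polynomial is P(z) = 1 - 1.124z + 0.605z^2.
Invertibility requires all roots to lie outside the unit circle, i.e. |z| > 1 for every root.
Set 1 + (-1.124) z + (0.605) z^2 = 0, i.e. a z^2 + b z + c = 0 with a = 0.605, b = -1.124, c = 1.
Discriminant D = b^2 - 4ac = (-1.124)^2 - 4*(0.605)*1 = 1.263376 - (2.42) = -1.156624.
D < 0, so the roots are the complex-conjugate pair z = (-b +/- i sqrt(-D)) / (2a) = 0.9289 +/- 0.8888i.
For a conjugate pair |z|^2 = z * conj(z) = (product of roots) = c/a = 1/(0.605) = 1.652893, so |z| = sqrt(1.652893) = 1.2856 for both roots.
Moduli of all roots: 1.2856, 1.2856.
All moduli strictly greater than 1? Yes.
Verdict: Invertible.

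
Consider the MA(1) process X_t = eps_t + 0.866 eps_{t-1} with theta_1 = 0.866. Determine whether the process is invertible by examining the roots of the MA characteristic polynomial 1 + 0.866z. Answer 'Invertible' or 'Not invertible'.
\text{Invertible}

The MA(q) characteristic polynomial is P(z) = 1 + 0.866z.
Invertibility requires all roots to lie outside the unit circle, i.e. |z| > 1 for every root.
This is linear in z: 1 + (0.866) z = 0  =>  z = -1/(0.866) = -1.154734,  |z| = 1.154734.
Moduli of all roots: 1.1547.
All moduli strictly greater than 1? Yes.
Verdict: Invertible.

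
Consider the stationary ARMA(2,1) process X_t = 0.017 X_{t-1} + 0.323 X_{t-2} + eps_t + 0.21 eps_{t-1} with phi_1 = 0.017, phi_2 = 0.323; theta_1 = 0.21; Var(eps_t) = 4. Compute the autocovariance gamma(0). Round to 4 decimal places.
\gamma(0) = 4.7129

Multiply the model equation by X_{t-k} and take expectations. With theta_0 = psi_0 = 1 and psi_j the MA(infinity) weights, this gives
  gamma(k) - sum_i phi_i gamma(k-i) = c_k,
  c_k = sigma^2 * sum_{j=k..q} theta_j psi_{j-k}   (c_k = 0 for k > q),
using gamma(-m) = gamma(m).
psi-weights needed (psi_j = theta_j + sum_i phi_i psi_{j-i}):
  psi_1 = theta_1 + phi_1 = 0.21 + (0.017) = 0.227
Right-hand sides:
  c_0 = sigma^2 (1 + theta_1 psi_1) = 4 * (1 + (0.21)(0.227)) = 4 * 1.04767 = 4.19068
  c_1 = sigma^2 theta_1 = 4 * (0.21) = 0.84
  c_2 = 0
Equations for k = 0, 1, 2 (AR order 2, c_2 = 0):
  (E0) gamma(0) = phi_1 gamma(1) + phi_2 gamma(2) + c_0
  (E1) gamma(1) = phi_1 gamma(0) + phi_2 gamma(1) + c_1
  (E2) gamma(2) = phi_1 gamma(1) + phi_2 gamma(0)
From (E1): gamma(1) = A gamma(0) + B with
  A = phi_1 / (1 - phi_2) = 0.017 / 0.677 = 0.025111,   B = c_1 / (1 - phi_2) = 0.84 / 0.677 = 1.240768.
Insert (E2) into (E0): gamma(0) (1 - phi_2^2) = phi_1 (1 + phi_2) gamma(1) + c_0.
  phi_1 (1 + phi_2) = (0.017)(1.323) = 0.022491,   1 - phi_2^2 = 0.895671.
Replace gamma(1) by A gamma(0) + B and collect gamma(0):
  gamma(0) [0.895671 - (0.022491)(0.025111)] = (0.022491)(1.240768) + 4.19068
  gamma(0) * 0.895106 = 4.218586
  gamma(0) = 4.218586 / 0.895106 = 4.712945.
Therefore gamma(0) = 4.7129 (to 4 decimal places).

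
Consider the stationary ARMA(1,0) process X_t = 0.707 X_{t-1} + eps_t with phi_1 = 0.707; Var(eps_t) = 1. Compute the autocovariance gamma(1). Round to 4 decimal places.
\gamma(1) = 1.4136

Multiply the model equation by X_{t-k} and take expectations. With theta_0 = psi_0 = 1 and psi_j the MA(infinity) weights, this gives
  gamma(k) - sum_i phi_i gamma(k-i) = c_k,
  c_k = sigma^2 * sum_{j=k..q} theta_j psi_{j-k}   (c_k = 0 for k > q),
using gamma(-m) = gamma(m).
Pure AR (q = 0): c_0 = sigma^2 = 1, c_k = 0 for k >= 1.
Equations for k = 0 and k = 1 (AR order 1):
  gamma(0) = phi_1 gamma(1) + c_0
  gamma(1) = phi_1 gamma(0) + c_1
Substituting the second into the first: gamma(0) (1 - phi_1^2) = c_0 + phi_1 c_1, so
  gamma(0) = c_0 / (1 - phi_1^2) = 1 / (1 - (0.707)^2) = 1 / 0.500151 = 1.999396.
  gamma(1) = phi_1 gamma(0) = (0.707)(1.999396) = 1.413573.
Therefore gamma(1) = 1.4136 (to 4 decimal places).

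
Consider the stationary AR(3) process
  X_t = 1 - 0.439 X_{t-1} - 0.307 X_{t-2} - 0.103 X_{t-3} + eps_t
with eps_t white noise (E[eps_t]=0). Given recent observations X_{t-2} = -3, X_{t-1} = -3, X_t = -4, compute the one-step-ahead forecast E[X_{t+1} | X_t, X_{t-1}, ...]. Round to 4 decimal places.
E[X_{t+1} \mid \mathcal F_t] = 3.9860

For an AR(p) model X_t = c + sum_i phi_i X_{t-i} + eps_t, the
one-step-ahead conditional mean is
  E[X_{t+1} | X_t, ...] = c + sum_i phi_i X_{t+1-i}.
Substitute known values:
  E[X_{t+1} | ...] = 1 + (-0.439) * (-4) + (-0.307) * (-3) + (-0.103) * (-3)
                   = 3.9860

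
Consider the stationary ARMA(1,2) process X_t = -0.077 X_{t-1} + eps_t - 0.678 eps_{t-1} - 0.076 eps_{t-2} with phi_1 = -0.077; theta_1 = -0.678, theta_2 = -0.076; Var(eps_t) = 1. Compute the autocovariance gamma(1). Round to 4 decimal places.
\gamma(1) = -0.7415

Multiply the model equation by X_{t-k} and take expectations. With theta_0 = psi_0 = 1 and psi_j the MA(infinity) weights, this gives
  gamma(k) - sum_i phi_i gamma(k-i) = c_k,
  c_k = sigma^2 * sum_{j=k..q} theta_j psi_{j-k}   (c_k = 0 for k > q),
using gamma(-m) = gamma(m).
psi-weights needed (psi_j = theta_j + sum_i phi_i psi_{j-i}):
  psi_1 = theta_1 + phi_1 = -0.678 + (-0.077) = -0.755
  psi_2 = theta_2 + phi_1 psi_1 = -0.076 + (-0.077)(-0.755) = -0.017865
Right-hand sides:
  c_0 = sigma^2 (1 + theta_1 psi_1 + theta_2 psi_2) = 1 * (1 + (-0.678)(-0.755) + (-0.076)(-0.017865)) = 1 * 1.513248 = 1.513248
  c_1 = sigma^2 (theta_1 + theta_2 psi_1) = 1 * (-0.678 + (-0.076)(-0.755)) = -0.62062
  c_2 = sigma^2 theta_2 = 1 * (-0.076) = -0.076
Equations for k = 0 and k = 1 (AR order 1):
  gamma(0) = phi_1 gamma(1) + c_0
  gamma(1) = phi_1 gamma(0) + c_1
Substituting the second into the first: gamma(0) (1 - phi_1^2) = c_0 + phi_1 c_1, so
  gamma(0) = (c_0 + phi_1 c_1) / (1 - phi_1^2) = (1.513248 + (-0.077)(-0.62062)) / (1 - (-0.077)^2) = 1.561035 / 0.994071 = 1.570346.
  gamma(1) = phi_1 gamma(0) + c_1 = (-0.077)(1.570346) + (-0.62062) = -0.741537.
Therefore gamma(1) = -0.7415 (to 4 decimal places).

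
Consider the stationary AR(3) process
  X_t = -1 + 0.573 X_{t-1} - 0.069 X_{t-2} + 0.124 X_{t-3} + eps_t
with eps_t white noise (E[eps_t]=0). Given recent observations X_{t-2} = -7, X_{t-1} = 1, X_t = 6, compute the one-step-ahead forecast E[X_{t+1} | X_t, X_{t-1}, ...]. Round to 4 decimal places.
E[X_{t+1} \mid \mathcal F_t] = 1.5010

For an AR(p) model X_t = c + sum_i phi_i X_{t-i} + eps_t, the
one-step-ahead conditional mean is
  E[X_{t+1} | X_t, ...] = c + sum_i phi_i X_{t+1-i}.
Substitute known values:
  E[X_{t+1} | ...] = -1 + (0.573) * (6) + (-0.069) * (1) + (0.124) * (-7)
                   = 1.5010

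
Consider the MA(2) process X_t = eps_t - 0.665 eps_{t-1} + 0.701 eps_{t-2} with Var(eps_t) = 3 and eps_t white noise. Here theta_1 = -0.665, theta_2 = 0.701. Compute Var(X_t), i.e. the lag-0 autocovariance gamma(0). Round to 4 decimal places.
\gamma(0) = 5.8009

For an MA(q) process X_t = eps_t + sum_i theta_i eps_{t-i} with
Var(eps_t) = sigma^2, the variance is
  gamma(0) = sigma^2 * (1 + sum_i theta_i^2).
  sum_i theta_i^2 = (-0.665)^2 + (0.701)^2 = 0.442225 + 0.491401 = 0.933626.
  gamma(0) = 3 * (1 + 0.933626) = 3 * 1.933626 = 5.800878, which rounds to 5.8009.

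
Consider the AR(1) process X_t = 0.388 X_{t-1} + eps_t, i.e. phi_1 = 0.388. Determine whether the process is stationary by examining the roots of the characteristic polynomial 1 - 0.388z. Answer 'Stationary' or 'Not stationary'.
\text{Stationary}

The AR(p) characteristic polynomial is P(z) = 1 - 0.388z.
Stationarity requires all roots to lie outside the unit circle, i.e. |z| > 1 for every root.
This is linear in z: 1 + (-0.388) z = 0  =>  z = -1/(-0.388) = 2.57732,  |z| = 2.57732.
Moduli of all roots: 2.5773.
All moduli strictly greater than 1? Yes.
Verdict: Stationary.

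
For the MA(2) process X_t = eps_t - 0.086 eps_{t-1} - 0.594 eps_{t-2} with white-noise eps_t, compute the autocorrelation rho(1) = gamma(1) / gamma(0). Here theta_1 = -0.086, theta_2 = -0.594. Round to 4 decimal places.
\rho(1) = -0.0257

For an MA(q) process with theta_0 = 1, the autocovariance is
  gamma(k) = sigma^2 * sum_{i=0..q-k} theta_i * theta_{i+k},
and rho(k) = gamma(k) / gamma(0). Sigma^2 cancels.
  numerator   = (1)*(-0.086) + (-0.086)*(-0.594) = -0.034916.
  denominator = (1)^2 + (-0.086)^2 + (-0.594)^2 = 1.360232.
  rho(1) = -0.034916 / 1.360232 = -0.0257.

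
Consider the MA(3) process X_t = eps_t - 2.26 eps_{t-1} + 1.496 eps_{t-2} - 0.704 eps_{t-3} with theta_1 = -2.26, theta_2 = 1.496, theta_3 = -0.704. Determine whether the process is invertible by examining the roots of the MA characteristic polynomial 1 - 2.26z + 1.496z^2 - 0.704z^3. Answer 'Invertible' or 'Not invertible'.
\text{Not invertible}

The MA(q) characteristic polynomial is P(z) = 1 - 2.26z + 1.496z^2 - 0.704z^3.
Invertibility requires all roots to lie outside the unit circle, i.e. |z| > 1 for every root.
Degree 3: look for a simple real root z0 first, then factor out (1 - z/z0) and solve the remaining quadratic.
Testing z0 = 0.625: P(0.625) = 1 + (-2.26)(0.625) + (1.496)(0.625)^2 + (-0.704)(0.625)^3
  = 1 + (-1.4125) + (0.584375) + (-0.171875) = 0.  So z_0 = 0.625 is a root, |z_0| = 0.625.
Divide out the factor (1 - 1.6 z) = (1 - z/z0) (since 1/z0 = 1.6):
  P(z) = (1 - 1.6 z)(1 + (-0.66) z + (0.44) z^2)
  [check: z-coef -0.66 - (1.6) = -2.26; z^2-coef 0.44 - (1.6)(-0.66) = 1.496; z^3-coef -(1.6)(0.44) = -0.704.]
Remaining roots from the quadratic factor 1 + (-0.66) z + (0.44) z^2:
  Set 1 + (-0.66) z + (0.44) z^2 = 0, i.e. a z^2 + b z + c = 0 with a = 0.44, b = -0.66, c = 1.
  Discriminant D = b^2 - 4ac = (-0.66)^2 - 4*(0.44)*1 = 0.4356 - (1.76) = -1.3244.
  D < 0, so the roots are the complex-conjugate pair z = (-b +/- i sqrt(-D)) / (2a) = 0.75 +/- 1.3078i.
  For a conjugate pair |z|^2 = z * conj(z) = (product of roots) = c/a = 1/(0.44) = 2.272727, so |z| = sqrt(2.272727) = 1.5076 for both roots.
Moduli of all roots: 0.6250, 1.5076, 1.5076.
All moduli strictly greater than 1? No.
Verdict: Not invertible.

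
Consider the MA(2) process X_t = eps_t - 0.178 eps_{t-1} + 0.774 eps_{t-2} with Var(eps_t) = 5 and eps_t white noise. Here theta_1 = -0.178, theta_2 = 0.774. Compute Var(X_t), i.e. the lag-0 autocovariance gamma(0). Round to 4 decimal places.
\gamma(0) = 8.1538

For an MA(q) process X_t = eps_t + sum_i theta_i eps_{t-i} with
Var(eps_t) = sigma^2, the variance is
  gamma(0) = sigma^2 * (1 + sum_i theta_i^2).
  sum_i theta_i^2 = (-0.178)^2 + (0.774)^2 = 0.031684 + 0.599076 = 0.63076.
  gamma(0) = 5 * (1 + 0.63076) = 5 * 1.63076 = 8.1538.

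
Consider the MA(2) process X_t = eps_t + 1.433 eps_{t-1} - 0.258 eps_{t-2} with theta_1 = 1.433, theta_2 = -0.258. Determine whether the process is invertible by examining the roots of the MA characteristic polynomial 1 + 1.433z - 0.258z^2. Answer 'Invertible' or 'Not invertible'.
\text{Not invertible}

The MA(q) characteristic polynomial is P(z) = 1 + 1.433z - 0.258z^2.
Invertibility requires all roots to lie outside the unit circle, i.e. |z| > 1 for every root.
Set 1 + (1.433) z + (-0.258) z^2 = 0, i.e. a z^2 + b z + c = 0 with a = -0.258, b = 1.433, c = 1.
Discriminant D = b^2 - 4ac = (1.433)^2 - 4*(-0.258)*1 = 2.053489 - (-1.032) = 3.085489.
D >= 0, so the roots are real: z = (-b +/- sqrt(D)) / (2a) = (-1.433 +/- 1.756556) / (-0.516).
  z_1 = (-1.433 + 1.756556) / (-0.516) = -0.627,   |z_1| = 0.627.
  z_2 = (-1.433 - 1.756556) / (-0.516) = 6.1813,   |z_2| = 6.1813.
Moduli of all roots: 0.6270, 6.1813.
All moduli strictly greater than 1? No.
Verdict: Not invertible.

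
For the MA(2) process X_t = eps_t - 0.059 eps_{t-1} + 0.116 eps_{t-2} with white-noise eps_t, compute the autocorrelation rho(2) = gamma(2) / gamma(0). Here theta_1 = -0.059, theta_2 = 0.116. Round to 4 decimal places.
\rho(2) = 0.1141

For an MA(q) process with theta_0 = 1, the autocovariance is
  gamma(k) = sigma^2 * sum_{i=0..q-k} theta_i * theta_{i+k},
and rho(k) = gamma(k) / gamma(0). Sigma^2 cancels.
  numerator   = (1)*(0.116) = 0.116.
  denominator = (1)^2 + (-0.059)^2 + (0.116)^2 = 1.016937.
  rho(2) = 0.116 / 1.016937 = 0.1141.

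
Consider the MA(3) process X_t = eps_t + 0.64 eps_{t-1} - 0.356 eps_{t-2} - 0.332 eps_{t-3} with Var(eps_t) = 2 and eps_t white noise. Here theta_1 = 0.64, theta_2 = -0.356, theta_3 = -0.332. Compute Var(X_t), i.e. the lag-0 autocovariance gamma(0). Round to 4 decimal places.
\gamma(0) = 3.2931

For an MA(q) process X_t = eps_t + sum_i theta_i eps_{t-i} with
Var(eps_t) = sigma^2, the variance is
  gamma(0) = sigma^2 * (1 + sum_i theta_i^2).
  sum_i theta_i^2 = (0.64)^2 + (-0.356)^2 + (-0.332)^2 = 0.4096 + 0.126736 + 0.110224 = 0.64656.
  gamma(0) = 2 * (1 + 0.64656) = 2 * 1.64656 = 3.29312, which rounds to 3.2931.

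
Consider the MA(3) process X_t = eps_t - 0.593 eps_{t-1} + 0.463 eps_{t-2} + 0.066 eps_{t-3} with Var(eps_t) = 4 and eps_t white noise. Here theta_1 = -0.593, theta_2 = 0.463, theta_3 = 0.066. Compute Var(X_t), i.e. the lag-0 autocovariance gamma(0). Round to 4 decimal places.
\gamma(0) = 6.2815

For an MA(q) process X_t = eps_t + sum_i theta_i eps_{t-i} with
Var(eps_t) = sigma^2, the variance is
  gamma(0) = sigma^2 * (1 + sum_i theta_i^2).
  sum_i theta_i^2 = (-0.593)^2 + (0.463)^2 + (0.066)^2 = 0.351649 + 0.214369 + 0.004356 = 0.570374.
  gamma(0) = 4 * (1 + 0.570374) = 4 * 1.570374 = 6.281496, which rounds to 6.2815.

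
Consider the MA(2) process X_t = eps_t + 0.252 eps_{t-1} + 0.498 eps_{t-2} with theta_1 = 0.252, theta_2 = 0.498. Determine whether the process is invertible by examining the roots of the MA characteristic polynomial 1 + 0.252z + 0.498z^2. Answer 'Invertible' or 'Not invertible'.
\text{Invertible}

The MA(q) characteristic polynomial is P(z) = 1 + 0.252z + 0.498z^2.
Invertibility requires all roots to lie outside the unit circle, i.e. |z| > 1 for every root.
Set 1 + (0.252) z + (0.498) z^2 = 0, i.e. a z^2 + b z + c = 0 with a = 0.498, b = 0.252, c = 1.
Discriminant D = b^2 - 4ac = (0.252)^2 - 4*(0.498)*1 = 0.063504 - (1.992) = -1.928496.
D < 0, so the roots are the complex-conjugate pair z = (-b +/- i sqrt(-D)) / (2a) = -0.253 +/- 1.3943i.
For a conjugate pair |z|^2 = z * conj(z) = (product of roots) = c/a = 1/(0.498) = 2.008032, so |z| = sqrt(2.008032) = 1.4171 for both roots.
Moduli of all roots: 1.4171, 1.4171.
All moduli strictly greater than 1? Yes.
Verdict: Invertible.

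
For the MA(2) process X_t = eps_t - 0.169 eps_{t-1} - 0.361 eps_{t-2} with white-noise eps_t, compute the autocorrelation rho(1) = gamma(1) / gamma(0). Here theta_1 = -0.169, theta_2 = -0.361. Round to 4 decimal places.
\rho(1) = -0.0932

For an MA(q) process with theta_0 = 1, the autocovariance is
  gamma(k) = sigma^2 * sum_{i=0..q-k} theta_i * theta_{i+k},
and rho(k) = gamma(k) / gamma(0). Sigma^2 cancels.
  numerator   = (1)*(-0.169) + (-0.169)*(-0.361) = -0.107991.
  denominator = (1)^2 + (-0.169)^2 + (-0.361)^2 = 1.158882.
  rho(1) = -0.107991 / 1.158882 = -0.0932.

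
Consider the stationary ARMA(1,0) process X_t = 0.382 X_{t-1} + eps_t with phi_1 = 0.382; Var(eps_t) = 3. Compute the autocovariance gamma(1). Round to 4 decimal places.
\gamma(1) = 1.3418

Multiply the model equation by X_{t-k} and take expectations. With theta_0 = psi_0 = 1 and psi_j the MA(infinity) weights, this gives
  gamma(k) - sum_i phi_i gamma(k-i) = c_k,
  c_k = sigma^2 * sum_{j=k..q} theta_j psi_{j-k}   (c_k = 0 for k > q),
using gamma(-m) = gamma(m).
Pure AR (q = 0): c_0 = sigma^2 = 3, c_k = 0 for k >= 1.
Equations for k = 0 and k = 1 (AR order 1):
  gamma(0) = phi_1 gamma(1) + c_0
  gamma(1) = phi_1 gamma(0) + c_1
Substituting the second into the first: gamma(0) (1 - phi_1^2) = c_0 + phi_1 c_1, so
  gamma(0) = c_0 / (1 - phi_1^2) = 3 / (1 - (0.382)^2) = 3 / 0.854076 = 3.512568.
  gamma(1) = phi_1 gamma(0) = (0.382)(3.512568) = 1.341801.
Therefore gamma(1) = 1.3418 (to 4 decimal places).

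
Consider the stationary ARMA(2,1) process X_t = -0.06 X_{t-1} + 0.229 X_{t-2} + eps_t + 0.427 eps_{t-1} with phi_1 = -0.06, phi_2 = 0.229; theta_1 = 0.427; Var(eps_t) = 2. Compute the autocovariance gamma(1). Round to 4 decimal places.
\gamma(1) = 0.9232

Multiply the model equation by X_{t-k} and take expectations. With theta_0 = psi_0 = 1 and psi_j the MA(infinity) weights, this gives
  gamma(k) - sum_i phi_i gamma(k-i) = c_k,
  c_k = sigma^2 * sum_{j=k..q} theta_j psi_{j-k}   (c_k = 0 for k > q),
using gamma(-m) = gamma(m).
psi-weights needed (psi_j = theta_j + sum_i phi_i psi_{j-i}):
  psi_1 = theta_1 + phi_1 = 0.427 + (-0.06) = 0.367
Right-hand sides:
  c_0 = sigma^2 (1 + theta_1 psi_1) = 2 * (1 + (0.427)(0.367)) = 2 * 1.156709 = 2.313418
  c_1 = sigma^2 theta_1 = 2 * (0.427) = 0.854
  c_2 = 0
Equations for k = 0, 1, 2 (AR order 2, c_2 = 0):
  (E0) gamma(0) = phi_1 gamma(1) + phi_2 gamma(2) + c_0
  (E1) gamma(1) = phi_1 gamma(0) + phi_2 gamma(1) + c_1
  (E2) gamma(2) = phi_1 gamma(1) + phi_2 gamma(0)
From (E1): gamma(1) = A gamma(0) + B with
  A = phi_1 / (1 - phi_2) = -0.06 / 0.771 = -0.077821,   B = c_1 / (1 - phi_2) = 0.854 / 0.771 = 1.107652.
Insert (E2) into (E0): gamma(0) (1 - phi_2^2) = phi_1 (1 + phi_2) gamma(1) + c_0.
  phi_1 (1 + phi_2) = (-0.06)(1.229) = -0.07374,   1 - phi_2^2 = 0.947559.
Replace gamma(1) by A gamma(0) + B and collect gamma(0):
  gamma(0) [0.947559 - (-0.07374)(-0.077821)] = (-0.07374)(1.107652) + 2.313418
  gamma(0) * 0.94182 = 2.23174
  gamma(0) = 2.23174 / 0.94182 = 2.369602.
  gamma(1) = A gamma(0) + B = (-0.077821)(2.369602) + (1.107652) = 0.923248.
Therefore gamma(1) = 0.9232 (to 4 decimal places).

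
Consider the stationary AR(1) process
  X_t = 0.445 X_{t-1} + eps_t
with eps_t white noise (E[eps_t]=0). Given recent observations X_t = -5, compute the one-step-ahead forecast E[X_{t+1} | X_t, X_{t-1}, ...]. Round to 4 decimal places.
E[X_{t+1} \mid \mathcal F_t] = -2.2250

For an AR(p) model X_t = c + sum_i phi_i X_{t-i} + eps_t, the
one-step-ahead conditional mean is
  E[X_{t+1} | X_t, ...] = c + sum_i phi_i X_{t+1-i}.
Substitute known values:
  E[X_{t+1} | ...] = (0.445) * (-5)
                   = -2.2250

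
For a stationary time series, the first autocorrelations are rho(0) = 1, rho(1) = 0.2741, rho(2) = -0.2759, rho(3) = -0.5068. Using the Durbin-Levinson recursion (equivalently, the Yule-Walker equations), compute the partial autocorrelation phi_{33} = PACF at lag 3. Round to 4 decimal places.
\phi_{33} = -0.3770

The PACF at lag k is phi_{kk}, the last component of the solution
to the Yule-Walker system G_k phi = r_k where
  (G_k)_{ij} = rho(|i - j|), (r_k)_i = rho(i), i,j = 1..k.
Equivalently, Durbin-Levinson gives phi_{kk} iteratively:
  phi_{11} = rho(1)
  phi_{kk} = [rho(k) - sum_{j=1..k-1} phi_{k-1,j} rho(k-j)]
            / [1 - sum_{j=1..k-1} phi_{k-1,j} rho(j)],
  phi_{k,j} = phi_{k-1,j} - phi_{kk} phi_{k-1,k-j},  j = 1..k-1.
Step k = 1:
  phi_11 = rho(1) = 0.2741.
Step k = 2:
  phi_22 = [rho(2) - phi_11 rho(1)] / [1 - phi_11 rho(1)] = [-0.2759 - (0.2741)(0.2741)] / [1 - (0.2741)(0.2741)]
         = -0.35103081 / 0.92486919 = -0.379546.
  Update: phi_21 = phi_11 - phi_22 phi_11 = 0.2741 - (-0.379546)(0.2741) = 0.378134.
Step k = 3:
  phi_33 = [rho(3) - phi_21 rho(2) - phi_22 rho(1)] / [1 - phi_21 rho(1) - phi_22 rho(2)]
    numerator   = -0.5068 - (0.378134)(-0.2759) - (-0.379546)(0.2741) = -0.29843924
    denominator = 1 - (0.378134)(0.2741) - (-0.379546)(-0.2759) = 0.7916367
  phi_33 = -0.29843924 / 0.7916367 = -0.377.
Therefore phi_{33} = -0.3770.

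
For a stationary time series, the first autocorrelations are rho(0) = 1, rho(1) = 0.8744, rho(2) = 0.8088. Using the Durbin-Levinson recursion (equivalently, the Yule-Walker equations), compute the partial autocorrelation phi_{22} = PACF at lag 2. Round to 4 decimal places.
\phi_{22} = 0.1879

The PACF at lag k is phi_{kk}, the last component of the solution
to the Yule-Walker system G_k phi = r_k where
  (G_k)_{ij} = rho(|i - j|), (r_k)_i = rho(i), i,j = 1..k.
Equivalently, Durbin-Levinson gives phi_{kk} iteratively:
  phi_{11} = rho(1)
  phi_{kk} = [rho(k) - sum_{j=1..k-1} phi_{k-1,j} rho(k-j)]
            / [1 - sum_{j=1..k-1} phi_{k-1,j} rho(j)],
  phi_{k,j} = phi_{k-1,j} - phi_{kk} phi_{k-1,k-j},  j = 1..k-1.
Step k = 1:
  phi_11 = rho(1) = 0.8744.
Step k = 2:
  phi_22 = [rho(2) - phi_11 rho(1)] / [1 - phi_11 rho(1)] = [0.8088 - (0.8744)(0.8744)] / [1 - (0.8744)(0.8744)]
         = 0.04422464 / 0.23542464 = 0.1879.
Therefore phi_{22} = 0.1879.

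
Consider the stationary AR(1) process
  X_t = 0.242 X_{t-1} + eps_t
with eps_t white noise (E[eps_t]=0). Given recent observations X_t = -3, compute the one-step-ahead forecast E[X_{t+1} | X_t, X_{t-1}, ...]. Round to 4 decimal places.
E[X_{t+1} \mid \mathcal F_t] = -0.7260

For an AR(p) model X_t = c + sum_i phi_i X_{t-i} + eps_t, the
one-step-ahead conditional mean is
  E[X_{t+1} | X_t, ...] = c + sum_i phi_i X_{t+1-i}.
Substitute known values:
  E[X_{t+1} | ...] = (0.242) * (-3)
                   = -0.7260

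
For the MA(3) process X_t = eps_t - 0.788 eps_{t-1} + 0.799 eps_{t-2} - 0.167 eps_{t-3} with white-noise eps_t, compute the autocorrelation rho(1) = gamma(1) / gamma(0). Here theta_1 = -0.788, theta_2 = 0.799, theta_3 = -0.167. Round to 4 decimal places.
\rho(1) = -0.6781

For an MA(q) process with theta_0 = 1, the autocovariance is
  gamma(k) = sigma^2 * sum_{i=0..q-k} theta_i * theta_{i+k},
and rho(k) = gamma(k) / gamma(0). Sigma^2 cancels.
  numerator   = (1)*(-0.788) + (-0.788)*(0.799) + (0.799)*(-0.167) = -1.551045.
  denominator = (1)^2 + (-0.788)^2 + (0.799)^2 + (-0.167)^2 = 2.287234.
  rho(1) = -1.551045 / 2.287234 = -0.6781.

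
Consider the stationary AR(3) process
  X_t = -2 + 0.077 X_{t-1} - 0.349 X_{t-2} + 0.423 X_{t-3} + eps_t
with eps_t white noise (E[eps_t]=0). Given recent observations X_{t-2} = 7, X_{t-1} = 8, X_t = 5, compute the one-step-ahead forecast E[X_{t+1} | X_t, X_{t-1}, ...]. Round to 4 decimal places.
E[X_{t+1} \mid \mathcal F_t] = -1.4460

For an AR(p) model X_t = c + sum_i phi_i X_{t-i} + eps_t, the
one-step-ahead conditional mean is
  E[X_{t+1} | X_t, ...] = c + sum_i phi_i X_{t+1-i}.
Substitute known values:
  E[X_{t+1} | ...] = -2 + (0.077) * (5) + (-0.349) * (8) + (0.423) * (7)
                   = -1.4460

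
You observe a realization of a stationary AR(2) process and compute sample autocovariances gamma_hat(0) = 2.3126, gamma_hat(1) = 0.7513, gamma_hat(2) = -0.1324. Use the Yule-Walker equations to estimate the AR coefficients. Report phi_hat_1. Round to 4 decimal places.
\hat\phi_{1} = 0.3840

The Yule-Walker equations for an AR(p) process read, in matrix form,
  Gamma_p phi = r_p,   with   (Gamma_p)_{ij} = gamma(|i - j|),
                       (r_p)_i = gamma(i),   i,j = 1..p.
Substitute the sample gammas (Toeplitz matrix and right-hand side of size 2):
  Gamma_p = [[2.3126, 0.7513], [0.7513, 2.3126]]
  r_p     = [0.7513, -0.1324]
Written out:
  2.3126 phi_1 + 0.7513 phi_2 = 0.7513
  0.7513 phi_1 + 2.3126 phi_2 = -0.1324
Solve by Cramer's rule:
  det = gamma(0)^2 - gamma(1)^2 = (2.3126)^2 - (0.7513)^2 = 5.34811876 - 0.56445169 = 4.78366707
  phi_hat_1 = [gamma(1) gamma(0) - gamma(1) gamma(2)] / det = [(0.7513)(2.3126) - (0.7513)(-0.1324)] / 4.78366707 = 1.8369285 / 4.78366707 = 0.384
  phi_hat_2 = [gamma(0) gamma(2) - gamma(1)^2] / det = [(2.3126)(-0.1324) - (0.7513)^2] / 4.78366707 = -0.87063993 / 4.78366707 = -0.182
So phi_hat = [0.3840, -0.1820].
Therefore phi_hat_1 = 0.3840.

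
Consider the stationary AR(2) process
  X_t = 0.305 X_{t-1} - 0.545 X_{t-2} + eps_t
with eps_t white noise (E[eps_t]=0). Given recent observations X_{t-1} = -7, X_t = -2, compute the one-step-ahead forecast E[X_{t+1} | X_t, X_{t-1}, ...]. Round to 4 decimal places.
E[X_{t+1} \mid \mathcal F_t] = 3.2050

For an AR(p) model X_t = c + sum_i phi_i X_{t-i} + eps_t, the
one-step-ahead conditional mean is
  E[X_{t+1} | X_t, ...] = c + sum_i phi_i X_{t+1-i}.
Substitute known values:
  E[X_{t+1} | ...] = (0.305) * (-2) + (-0.545) * (-7)
                   = 3.2050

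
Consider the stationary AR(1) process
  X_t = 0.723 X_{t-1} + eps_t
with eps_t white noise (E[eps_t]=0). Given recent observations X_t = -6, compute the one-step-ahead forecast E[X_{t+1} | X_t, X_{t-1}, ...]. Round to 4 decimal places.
E[X_{t+1} \mid \mathcal F_t] = -4.3380

For an AR(p) model X_t = c + sum_i phi_i X_{t-i} + eps_t, the
one-step-ahead conditional mean is
  E[X_{t+1} | X_t, ...] = c + sum_i phi_i X_{t+1-i}.
Substitute known values:
  E[X_{t+1} | ...] = (0.723) * (-6)
                   = -4.3380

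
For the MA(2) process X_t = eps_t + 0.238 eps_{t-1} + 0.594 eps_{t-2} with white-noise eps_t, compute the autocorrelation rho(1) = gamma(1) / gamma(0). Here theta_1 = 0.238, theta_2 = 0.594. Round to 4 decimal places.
\rho(1) = 0.2692

For an MA(q) process with theta_0 = 1, the autocovariance is
  gamma(k) = sigma^2 * sum_{i=0..q-k} theta_i * theta_{i+k},
and rho(k) = gamma(k) / gamma(0). Sigma^2 cancels.
  numerator   = (1)*(0.238) + (0.238)*(0.594) = 0.379372.
  denominator = (1)^2 + (0.238)^2 + (0.594)^2 = 1.40948.
  rho(1) = 0.379372 / 1.40948 = 0.2692.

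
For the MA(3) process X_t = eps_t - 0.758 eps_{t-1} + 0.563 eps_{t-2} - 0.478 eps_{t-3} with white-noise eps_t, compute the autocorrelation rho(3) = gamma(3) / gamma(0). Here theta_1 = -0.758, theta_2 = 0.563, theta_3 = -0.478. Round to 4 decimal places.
\rho(3) = -0.2255

For an MA(q) process with theta_0 = 1, the autocovariance is
  gamma(k) = sigma^2 * sum_{i=0..q-k} theta_i * theta_{i+k},
and rho(k) = gamma(k) / gamma(0). Sigma^2 cancels.
  numerator   = (1)*(-0.478) = -0.478.
  denominator = (1)^2 + (-0.758)^2 + (0.563)^2 + (-0.478)^2 = 2.120017.
  rho(3) = -0.478 / 2.120017 = -0.2255.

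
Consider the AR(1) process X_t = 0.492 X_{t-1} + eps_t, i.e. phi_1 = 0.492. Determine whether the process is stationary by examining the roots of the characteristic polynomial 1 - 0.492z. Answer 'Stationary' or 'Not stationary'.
\text{Stationary}

The AR(p) characteristic polynomial is P(z) = 1 - 0.492z.
Stationarity requires all roots to lie outside the unit circle, i.e. |z| > 1 for every root.
This is linear in z: 1 + (-0.492) z = 0  =>  z = -1/(-0.492) = 2.03252,  |z| = 2.03252.
Moduli of all roots: 2.0325.
All moduli strictly greater than 1? Yes.
Verdict: Stationary.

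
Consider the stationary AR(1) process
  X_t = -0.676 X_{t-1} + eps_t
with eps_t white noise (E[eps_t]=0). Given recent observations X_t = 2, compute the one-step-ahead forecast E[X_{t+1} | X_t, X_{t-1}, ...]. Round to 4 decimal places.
E[X_{t+1} \mid \mathcal F_t] = -1.3520

For an AR(p) model X_t = c + sum_i phi_i X_{t-i} + eps_t, the
one-step-ahead conditional mean is
  E[X_{t+1} | X_t, ...] = c + sum_i phi_i X_{t+1-i}.
Substitute known values:
  E[X_{t+1} | ...] = (-0.676) * (2)
                   = -1.3520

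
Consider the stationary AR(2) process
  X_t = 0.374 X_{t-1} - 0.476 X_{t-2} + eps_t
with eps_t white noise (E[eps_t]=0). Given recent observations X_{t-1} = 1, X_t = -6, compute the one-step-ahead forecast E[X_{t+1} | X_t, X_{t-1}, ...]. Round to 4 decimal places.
E[X_{t+1} \mid \mathcal F_t] = -2.7200

For an AR(p) model X_t = c + sum_i phi_i X_{t-i} + eps_t, the
one-step-ahead conditional mean is
  E[X_{t+1} | X_t, ...] = c + sum_i phi_i X_{t+1-i}.
Substitute known values:
  E[X_{t+1} | ...] = (0.374) * (-6) + (-0.476) * (1)
                   = -2.7200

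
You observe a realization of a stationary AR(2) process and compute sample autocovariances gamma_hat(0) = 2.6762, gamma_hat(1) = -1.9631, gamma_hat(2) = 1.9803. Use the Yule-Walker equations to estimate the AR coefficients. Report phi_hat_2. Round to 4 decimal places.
\hat\phi_{2} = 0.4371

The Yule-Walker equations for an AR(p) process read, in matrix form,
  Gamma_p phi = r_p,   with   (Gamma_p)_{ij} = gamma(|i - j|),
                       (r_p)_i = gamma(i),   i,j = 1..p.
Substitute the sample gammas (Toeplitz matrix and right-hand side of size 2):
  Gamma_p = [[2.6762, -1.9631], [-1.9631, 2.6762]]
  r_p     = [-1.9631, 1.9803]
Written out:
  2.6762 phi_1 - 1.9631 phi_2 = -1.9631
  -1.9631 phi_1 + 2.6762 phi_2 = 1.9803
Solve by Cramer's rule:
  det = gamma(0)^2 - gamma(1)^2 = (2.6762)^2 - (-1.9631)^2 = 7.16204644 - 3.85376161 = 3.30828483
  phi_hat_1 = [gamma(1) gamma(0) - gamma(1) gamma(2)] / det = [(-1.9631)(2.6762) - (-1.9631)(1.9803)] / 3.30828483 = -1.36612129 / 3.30828483 = -0.4129
  phi_hat_2 = [gamma(0) gamma(2) - gamma(1)^2] / det = [(2.6762)(1.9803) - (-1.9631)^2] / 3.30828483 = 1.44591725 / 3.30828483 = 0.4371
So phi_hat = [-0.4129, 0.4371].
Therefore phi_hat_2 = 0.4371.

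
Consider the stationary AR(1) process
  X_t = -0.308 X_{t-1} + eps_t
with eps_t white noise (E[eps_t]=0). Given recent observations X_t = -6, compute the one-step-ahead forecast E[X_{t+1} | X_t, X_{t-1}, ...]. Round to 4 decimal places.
E[X_{t+1} \mid \mathcal F_t] = 1.8480

For an AR(p) model X_t = c + sum_i phi_i X_{t-i} + eps_t, the
one-step-ahead conditional mean is
  E[X_{t+1} | X_t, ...] = c + sum_i phi_i X_{t+1-i}.
Substitute known values:
  E[X_{t+1} | ...] = (-0.308) * (-6)
                   = 1.8480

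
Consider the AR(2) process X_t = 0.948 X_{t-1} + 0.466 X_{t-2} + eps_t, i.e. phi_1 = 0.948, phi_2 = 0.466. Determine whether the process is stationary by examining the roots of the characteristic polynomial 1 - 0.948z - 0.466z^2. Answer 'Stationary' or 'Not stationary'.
\text{Not stationary}

The AR(p) characteristic polynomial is P(z) = 1 - 0.948z - 0.466z^2.
Stationarity requires all roots to lie outside the unit circle, i.e. |z| > 1 for every root.
Set 1 + (-0.948) z + (-0.466) z^2 = 0, i.e. a z^2 + b z + c = 0 with a = -0.466, b = -0.948, c = 1.
Discriminant D = b^2 - 4ac = (-0.948)^2 - 4*(-0.466)*1 = 0.898704 - (-1.864) = 2.762704.
D >= 0, so the roots are real: z = (-b +/- sqrt(D)) / (2a) = (0.948 +/- 1.662138) / (-0.932).
  z_1 = (0.948 + 1.662138) / (-0.932) = -2.8006,   |z_1| = 2.8006.
  z_2 = (0.948 - 1.662138) / (-0.932) = 0.7662,   |z_2| = 0.7662.
Moduli of all roots: 2.8006, 0.7662.
All moduli strictly greater than 1? No.
Verdict: Not stationary.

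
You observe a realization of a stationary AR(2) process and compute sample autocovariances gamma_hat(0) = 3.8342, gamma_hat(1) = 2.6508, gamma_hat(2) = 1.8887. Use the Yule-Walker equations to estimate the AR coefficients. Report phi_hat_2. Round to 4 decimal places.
\hat\phi_{2} = 0.0280

The Yule-Walker equations for an AR(p) process read, in matrix form,
  Gamma_p phi = r_p,   with   (Gamma_p)_{ij} = gamma(|i - j|),
                       (r_p)_i = gamma(i),   i,j = 1..p.
Substitute the sample gammas (Toeplitz matrix and right-hand side of size 2):
  Gamma_p = [[3.8342, 2.6508], [2.6508, 3.8342]]
  r_p     = [2.6508, 1.8887]
Written out:
  3.8342 phi_1 + 2.6508 phi_2 = 2.6508
  2.6508 phi_1 + 3.8342 phi_2 = 1.8887
Solve by Cramer's rule:
  det = gamma(0)^2 - gamma(1)^2 = (3.8342)^2 - (2.6508)^2 = 14.70108964 - 7.02674064 = 7.674349
  phi_hat_1 = [gamma(1) gamma(0) - gamma(1) gamma(2)] / det = [(2.6508)(3.8342) - (2.6508)(1.8887)] / 7.674349 = 5.1571314 / 7.674349 = 0.672
  phi_hat_2 = [gamma(0) gamma(2) - gamma(1)^2] / det = [(3.8342)(1.8887) - (2.6508)^2] / 7.674349 = 0.2149129 / 7.674349 = 0.028
So phi_hat = [0.6720, 0.0280].
Therefore phi_hat_2 = 0.0280.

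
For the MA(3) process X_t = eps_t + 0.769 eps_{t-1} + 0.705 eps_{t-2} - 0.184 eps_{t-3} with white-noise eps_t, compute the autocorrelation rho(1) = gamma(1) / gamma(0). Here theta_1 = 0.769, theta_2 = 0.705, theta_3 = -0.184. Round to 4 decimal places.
\rho(1) = 0.5567

For an MA(q) process with theta_0 = 1, the autocovariance is
  gamma(k) = sigma^2 * sum_{i=0..q-k} theta_i * theta_{i+k},
and rho(k) = gamma(k) / gamma(0). Sigma^2 cancels.
  numerator   = (1)*(0.769) + (0.769)*(0.705) + (0.705)*(-0.184) = 1.181425.
  denominator = (1)^2 + (0.769)^2 + (0.705)^2 + (-0.184)^2 = 2.122242.
  rho(1) = 1.181425 / 2.122242 = 0.5567.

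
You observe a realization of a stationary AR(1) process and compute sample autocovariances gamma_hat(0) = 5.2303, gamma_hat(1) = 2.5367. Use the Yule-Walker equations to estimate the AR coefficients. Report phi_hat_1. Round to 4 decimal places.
\hat\phi_{1} = 0.4850

The Yule-Walker equations for an AR(p) process read, in matrix form,
  Gamma_p phi = r_p,   with   (Gamma_p)_{ij} = gamma(|i - j|),
                       (r_p)_i = gamma(i),   i,j = 1..p.
Substitute the sample gammas (Toeplitz matrix and right-hand side of size 1):
  Gamma_p = [[5.2303]]
  r_p     = [2.5367]
With p = 1 this is the single equation gamma(0) phi_1 = gamma(1):
  phi_hat_1 = gamma(1) / gamma(0) = 2.5367 / 5.2303 = 0.4850.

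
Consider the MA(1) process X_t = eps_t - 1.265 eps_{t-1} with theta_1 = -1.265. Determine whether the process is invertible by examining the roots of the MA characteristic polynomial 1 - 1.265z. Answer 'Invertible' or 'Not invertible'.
\text{Not invertible}

The MA(q) characteristic polynomial is P(z) = 1 - 1.265z.
Invertibility requires all roots to lie outside the unit circle, i.e. |z| > 1 for every root.
This is linear in z: 1 + (-1.265) z = 0  =>  z = -1/(-1.265) = 0.790514,  |z| = 0.790514.
Moduli of all roots: 0.7905.
All moduli strictly greater than 1? No.
Verdict: Not invertible.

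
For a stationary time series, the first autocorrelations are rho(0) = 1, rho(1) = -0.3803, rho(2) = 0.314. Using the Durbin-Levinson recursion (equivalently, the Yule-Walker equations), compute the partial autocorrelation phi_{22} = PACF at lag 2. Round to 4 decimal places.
\phi_{22} = 0.1980

The PACF at lag k is phi_{kk}, the last component of the solution
to the Yule-Walker system G_k phi = r_k where
  (G_k)_{ij} = rho(|i - j|), (r_k)_i = rho(i), i,j = 1..k.
Equivalently, Durbin-Levinson gives phi_{kk} iteratively:
  phi_{11} = rho(1)
  phi_{kk} = [rho(k) - sum_{j=1..k-1} phi_{k-1,j} rho(k-j)]
            / [1 - sum_{j=1..k-1} phi_{k-1,j} rho(j)],
  phi_{k,j} = phi_{k-1,j} - phi_{kk} phi_{k-1,k-j},  j = 1..k-1.
Step k = 1:
  phi_11 = rho(1) = -0.3803.
Step k = 2:
  phi_22 = [rho(2) - phi_11 rho(1)] / [1 - phi_11 rho(1)] = [0.314 - (-0.3803)(-0.3803)] / [1 - (-0.3803)(-0.3803)]
         = 0.16937191 / 0.85537191 = 0.198.
Therefore phi_{22} = 0.1980.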